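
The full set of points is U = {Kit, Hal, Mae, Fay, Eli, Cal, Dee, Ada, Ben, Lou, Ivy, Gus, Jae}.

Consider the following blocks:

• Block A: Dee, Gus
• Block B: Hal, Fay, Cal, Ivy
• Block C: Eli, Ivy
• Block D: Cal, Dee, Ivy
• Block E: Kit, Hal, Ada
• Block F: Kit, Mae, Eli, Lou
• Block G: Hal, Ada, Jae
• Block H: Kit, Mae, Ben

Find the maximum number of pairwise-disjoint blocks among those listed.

4

A, C, G, H are pairwise disjoint (A={Dee,Gus}; C={Eli,Ivy}; G={Hal,Ada,Jae}; H={Kit,Mae,Ben}).
Every remaining block overlaps one of these, and no 5 of the listed blocks are pairwise disjoint, so 4 is the maximum.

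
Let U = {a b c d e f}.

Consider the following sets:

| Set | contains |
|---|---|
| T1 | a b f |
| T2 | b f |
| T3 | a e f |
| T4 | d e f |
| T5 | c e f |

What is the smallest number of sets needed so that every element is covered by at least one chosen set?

T1, T4, and T5 cover everything between them: the union {a, b, c, d, e, f} is all of U.
Only T5 contains c, so T5 is forced; the remaining 3 elements need at least 2 more sets (each remaining set adds at most 2) — so at least 3 sets are needed, and 3 is optimal.

3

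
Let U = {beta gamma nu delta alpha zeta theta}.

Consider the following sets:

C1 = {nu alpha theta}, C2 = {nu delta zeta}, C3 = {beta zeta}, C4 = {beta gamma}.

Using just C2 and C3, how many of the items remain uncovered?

Union of C2, C3 = {beta, nu, delta, zeta}.
Not covered: gamma, alpha, theta — 3 items.

3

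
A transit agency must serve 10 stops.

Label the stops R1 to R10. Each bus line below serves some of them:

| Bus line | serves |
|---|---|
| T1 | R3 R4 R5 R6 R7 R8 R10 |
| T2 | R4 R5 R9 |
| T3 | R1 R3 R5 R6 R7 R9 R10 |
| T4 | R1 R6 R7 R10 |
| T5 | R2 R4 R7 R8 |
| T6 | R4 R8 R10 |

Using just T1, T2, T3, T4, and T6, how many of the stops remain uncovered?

1

Union of T1, T2, T3, T4, T6 = {R1, R3, R4, R5, R6, R7, R8, R9, R10}.
Not covered: R2 — 1 stop.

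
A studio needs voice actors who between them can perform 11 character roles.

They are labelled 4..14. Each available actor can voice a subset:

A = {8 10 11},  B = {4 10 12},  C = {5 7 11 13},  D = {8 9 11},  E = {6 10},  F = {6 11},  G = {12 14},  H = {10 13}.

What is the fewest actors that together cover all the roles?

B and C and D and F and G together: B ∪ C ∪ D ∪ F ∪ G = {4, 5, 6, 7, 8, 9, 10, 11, 12, 13, 14} — every role is covered.
No 4 of the 8 actors cover everything (all 70 combinations miss at least one role), so 5 is optimal.

5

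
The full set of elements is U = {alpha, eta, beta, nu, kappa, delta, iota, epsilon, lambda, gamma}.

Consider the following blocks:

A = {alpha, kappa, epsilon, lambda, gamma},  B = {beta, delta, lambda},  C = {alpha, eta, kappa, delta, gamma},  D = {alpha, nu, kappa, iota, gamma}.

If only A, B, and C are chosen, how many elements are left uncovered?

Union of A, B, C = {alpha, eta, beta, kappa, delta, epsilon, lambda, gamma}.
Not covered: nu, iota — 2 elements.

2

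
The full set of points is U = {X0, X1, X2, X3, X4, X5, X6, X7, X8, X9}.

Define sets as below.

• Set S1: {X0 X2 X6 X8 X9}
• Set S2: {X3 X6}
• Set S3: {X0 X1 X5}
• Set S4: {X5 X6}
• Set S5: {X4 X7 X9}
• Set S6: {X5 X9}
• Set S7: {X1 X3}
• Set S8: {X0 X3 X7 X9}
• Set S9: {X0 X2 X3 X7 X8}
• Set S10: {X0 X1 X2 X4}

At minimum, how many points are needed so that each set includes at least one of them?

Take H = {X1, X5, X6, X7}. Each listed set contains at least one of these, so H is a hitting set of size 4.
No choice of 3 points meets every set, so 4 is the minimum.

4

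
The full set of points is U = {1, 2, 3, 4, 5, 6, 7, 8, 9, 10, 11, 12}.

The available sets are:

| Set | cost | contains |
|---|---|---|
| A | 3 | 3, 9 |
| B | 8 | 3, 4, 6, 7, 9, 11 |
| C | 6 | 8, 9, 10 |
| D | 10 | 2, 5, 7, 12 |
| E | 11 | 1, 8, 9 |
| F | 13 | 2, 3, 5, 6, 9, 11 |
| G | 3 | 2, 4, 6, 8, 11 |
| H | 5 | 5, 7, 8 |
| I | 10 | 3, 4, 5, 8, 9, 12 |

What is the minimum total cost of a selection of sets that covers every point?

A, C, D, E, G together cover every point (A ∪ C ∪ D ∪ E ∪ G = {1, 2, 3, 4, 5, 6, 7, 8, 9, 10, 11, 12}); total cost 3 + 6 + 10 + 11 + 3 = 33.
The greedy pick G, A, H, C, D, E costs 38; no covering selection beats 33.

33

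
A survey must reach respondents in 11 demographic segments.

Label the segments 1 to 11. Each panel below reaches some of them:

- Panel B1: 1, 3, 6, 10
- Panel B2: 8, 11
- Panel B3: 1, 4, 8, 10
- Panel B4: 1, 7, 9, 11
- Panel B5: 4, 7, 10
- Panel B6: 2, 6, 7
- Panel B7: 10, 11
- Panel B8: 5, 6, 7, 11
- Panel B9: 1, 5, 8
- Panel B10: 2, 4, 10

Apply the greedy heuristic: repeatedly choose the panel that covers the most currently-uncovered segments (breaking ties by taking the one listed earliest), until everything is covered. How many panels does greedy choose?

5

Greedy: pick B1 (covers 4 new) → pick B4 (covers 3 new) → pick B3 (covers 2 new) → pick B6 (covers 1 new) → pick B8 (covers 1 new). Total picks: 5.
(The true minimum cover uses only 4 panels, so greedy is not optimal here.)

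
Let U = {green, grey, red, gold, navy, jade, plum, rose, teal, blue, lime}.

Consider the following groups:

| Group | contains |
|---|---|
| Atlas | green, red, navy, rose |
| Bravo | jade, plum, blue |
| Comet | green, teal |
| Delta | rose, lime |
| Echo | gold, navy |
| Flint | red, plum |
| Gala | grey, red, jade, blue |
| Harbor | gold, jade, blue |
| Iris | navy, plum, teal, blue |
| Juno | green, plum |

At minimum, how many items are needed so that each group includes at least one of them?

The 5 items {green, navy, jade, plum, lime} hit every group.
No choice of 4 items meets every group, so 5 is the minimum.

5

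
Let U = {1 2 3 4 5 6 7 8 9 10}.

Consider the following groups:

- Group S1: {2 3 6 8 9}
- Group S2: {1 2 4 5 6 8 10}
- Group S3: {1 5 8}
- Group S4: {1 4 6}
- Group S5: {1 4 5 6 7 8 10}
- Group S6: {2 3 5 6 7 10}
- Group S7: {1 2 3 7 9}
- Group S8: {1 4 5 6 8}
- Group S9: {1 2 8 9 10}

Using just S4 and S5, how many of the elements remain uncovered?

3

Union of S4, S5 = {1, 4, 5, 6, 7, 8, 10}.
Not covered: 2, 3, 9 — 3 elements.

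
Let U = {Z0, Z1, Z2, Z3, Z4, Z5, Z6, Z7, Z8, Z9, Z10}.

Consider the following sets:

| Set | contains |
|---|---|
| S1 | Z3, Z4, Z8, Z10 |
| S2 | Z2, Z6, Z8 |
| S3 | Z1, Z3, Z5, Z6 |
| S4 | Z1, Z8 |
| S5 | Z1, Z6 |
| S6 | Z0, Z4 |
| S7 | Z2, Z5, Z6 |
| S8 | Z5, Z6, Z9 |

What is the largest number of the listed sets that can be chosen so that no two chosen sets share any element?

3

S4, S6, S8 are pairwise disjoint (S4={Z1,Z8}; S6={Z0,Z4}; S8={Z5,Z6,Z9}).
Every remaining set overlaps one of these, and no 4 of the listed sets are pairwise disjoint, so 3 is the maximum.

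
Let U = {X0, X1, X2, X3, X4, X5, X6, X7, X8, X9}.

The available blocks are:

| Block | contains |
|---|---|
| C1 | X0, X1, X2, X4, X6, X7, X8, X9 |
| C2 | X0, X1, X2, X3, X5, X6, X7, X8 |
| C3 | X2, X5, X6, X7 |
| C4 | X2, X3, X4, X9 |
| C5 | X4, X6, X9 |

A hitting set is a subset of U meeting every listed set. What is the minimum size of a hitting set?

2

The 2 points {X7, X9} hit every block.
No single point lies in every block, so at least 2 are needed and 2 is optimal.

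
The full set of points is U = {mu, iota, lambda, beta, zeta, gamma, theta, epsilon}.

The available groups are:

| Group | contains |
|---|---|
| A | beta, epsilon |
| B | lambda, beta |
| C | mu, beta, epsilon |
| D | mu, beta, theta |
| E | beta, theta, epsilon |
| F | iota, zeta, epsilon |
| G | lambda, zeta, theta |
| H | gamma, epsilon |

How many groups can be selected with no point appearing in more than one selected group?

2

B, F are pairwise disjoint (B={lambda,beta}; F={iota,zeta,epsilon}).
Every remaining group overlaps one of these, and no 3 of the listed groups are pairwise disjoint, so 2 is the maximum.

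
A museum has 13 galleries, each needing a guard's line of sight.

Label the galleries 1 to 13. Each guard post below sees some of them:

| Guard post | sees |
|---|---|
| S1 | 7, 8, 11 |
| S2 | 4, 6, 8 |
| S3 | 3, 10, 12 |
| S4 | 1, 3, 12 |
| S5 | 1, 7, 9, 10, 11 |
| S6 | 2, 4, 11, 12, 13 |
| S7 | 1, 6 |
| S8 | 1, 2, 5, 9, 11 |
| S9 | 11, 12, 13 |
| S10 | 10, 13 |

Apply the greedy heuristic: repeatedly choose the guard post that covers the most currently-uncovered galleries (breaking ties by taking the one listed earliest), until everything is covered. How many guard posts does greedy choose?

5

Greedy: pick S5 (covers 5 new) → pick S6 (covers 4 new) → pick S2 (covers 2 new) → pick S3 (covers 1 new) → pick S8 (covers 1 new). Total picks: 5.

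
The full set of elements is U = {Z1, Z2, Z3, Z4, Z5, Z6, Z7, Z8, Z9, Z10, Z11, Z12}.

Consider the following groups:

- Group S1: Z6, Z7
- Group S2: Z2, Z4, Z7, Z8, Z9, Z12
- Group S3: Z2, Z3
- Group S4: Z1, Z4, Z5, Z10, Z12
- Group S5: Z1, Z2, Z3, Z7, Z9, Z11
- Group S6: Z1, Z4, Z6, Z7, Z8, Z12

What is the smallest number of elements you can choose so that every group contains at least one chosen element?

H = {Z3, Z4, Z7} meets every group (each contains at least one member of H), and |H| = 3.
The groups S1, S3, S4 are pairwise disjoint, so any hitting set needs a separate element for each — at least 3. Hence 3 is optimal.

3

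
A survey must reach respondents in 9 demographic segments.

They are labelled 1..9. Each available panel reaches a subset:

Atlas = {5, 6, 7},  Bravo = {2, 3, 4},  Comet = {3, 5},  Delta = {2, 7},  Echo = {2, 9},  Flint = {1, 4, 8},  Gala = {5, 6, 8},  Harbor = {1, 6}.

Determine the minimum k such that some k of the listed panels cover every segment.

Atlas and Comet and Echo and Flint together: Atlas ∪ Comet ∪ Echo ∪ Flint = {1, 2, 3, 4, 5, 6, 7, 8, 9} — every segment is covered.
Only Echo contains 9, so Echo is forced; the remaining 7 segments need at least 3 more panels (each remaining panel adds at most 3) — so at least 4 panels are needed, and 4 is optimal.

4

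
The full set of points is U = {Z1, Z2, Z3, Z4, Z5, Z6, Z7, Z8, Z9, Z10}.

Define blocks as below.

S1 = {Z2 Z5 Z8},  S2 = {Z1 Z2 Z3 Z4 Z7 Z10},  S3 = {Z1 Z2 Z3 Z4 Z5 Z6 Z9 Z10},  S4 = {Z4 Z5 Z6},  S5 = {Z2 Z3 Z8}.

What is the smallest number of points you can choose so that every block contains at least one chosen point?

Take H = {Z2, Z5}. Each listed block contains at least one of these, so H is a hitting set of size 2.
The blocks S4, S5 are pairwise disjoint, so any hitting set needs a separate point for each — at least 2. Hence 2 is optimal.

2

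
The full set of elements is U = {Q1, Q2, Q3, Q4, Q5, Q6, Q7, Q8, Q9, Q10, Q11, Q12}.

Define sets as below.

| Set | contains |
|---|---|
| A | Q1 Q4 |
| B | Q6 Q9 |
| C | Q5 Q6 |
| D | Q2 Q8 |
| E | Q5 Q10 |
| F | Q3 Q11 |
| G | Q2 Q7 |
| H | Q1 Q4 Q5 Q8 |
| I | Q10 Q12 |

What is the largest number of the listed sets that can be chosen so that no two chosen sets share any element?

A, C, D, F, I are pairwise disjoint (A={Q1,Q4}; C={Q5,Q6}; D={Q2,Q8}; F={Q3,Q11}; I={Q10,Q12}).
Every remaining set overlaps one of these, and no 6 of the listed sets are pairwise disjoint, so 5 is the maximum.

5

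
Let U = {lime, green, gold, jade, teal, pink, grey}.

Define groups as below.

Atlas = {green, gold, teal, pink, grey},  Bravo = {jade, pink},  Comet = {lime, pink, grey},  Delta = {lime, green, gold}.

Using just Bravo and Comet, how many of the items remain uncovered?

3

Union of Bravo, Comet = {lime, jade, pink, grey}.
Not covered: green, gold, teal — 3 items.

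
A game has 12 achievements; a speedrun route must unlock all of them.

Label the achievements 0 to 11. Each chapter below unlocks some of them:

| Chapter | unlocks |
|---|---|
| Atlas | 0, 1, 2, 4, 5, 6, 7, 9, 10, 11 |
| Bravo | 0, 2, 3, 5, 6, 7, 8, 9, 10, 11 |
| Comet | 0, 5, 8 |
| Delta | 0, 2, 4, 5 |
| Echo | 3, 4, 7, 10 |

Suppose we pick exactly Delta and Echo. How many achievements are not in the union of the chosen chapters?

Union of Delta, Echo = {0, 2, 3, 4, 5, 7, 10}.
Not covered: 1, 6, 8, 9, 11 — 5 achievements.

5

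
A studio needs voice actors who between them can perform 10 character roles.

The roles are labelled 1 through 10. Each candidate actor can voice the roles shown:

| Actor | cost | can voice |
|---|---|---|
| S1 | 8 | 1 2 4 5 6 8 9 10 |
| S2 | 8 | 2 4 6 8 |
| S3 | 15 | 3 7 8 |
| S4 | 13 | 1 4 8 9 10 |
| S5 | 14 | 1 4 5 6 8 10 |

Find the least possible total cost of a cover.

23

S1, S3 together cover every role (S1 ∪ S3 = {1, 2, 3, 4, 5, 6, 7, 8, 9, 10}); total cost 8 + 15 = 23.
No covering selection has total cost below 23.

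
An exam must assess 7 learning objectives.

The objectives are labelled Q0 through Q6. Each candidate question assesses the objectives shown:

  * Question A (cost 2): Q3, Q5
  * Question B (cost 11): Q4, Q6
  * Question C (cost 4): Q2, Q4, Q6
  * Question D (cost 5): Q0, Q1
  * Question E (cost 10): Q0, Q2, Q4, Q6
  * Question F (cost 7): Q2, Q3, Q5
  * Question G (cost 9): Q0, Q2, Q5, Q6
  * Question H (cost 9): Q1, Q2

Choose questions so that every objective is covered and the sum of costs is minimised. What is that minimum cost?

11

A, C, D together cover every objective (A ∪ C ∪ D = {Q0, Q1, Q2, Q3, Q4, Q5, Q6}); total cost 2 + 4 + 5 = 11.
No covering selection has total cost below 11.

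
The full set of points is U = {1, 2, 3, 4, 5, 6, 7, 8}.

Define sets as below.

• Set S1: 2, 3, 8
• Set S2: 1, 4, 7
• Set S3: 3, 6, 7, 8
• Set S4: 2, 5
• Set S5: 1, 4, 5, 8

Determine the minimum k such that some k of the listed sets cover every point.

S3, S4, and S5 cover everything between them: the union {1, 2, 3, 4, 5, 6, 7, 8} is all of U.
Only S3 contains 6, so S3 is forced; the remaining 4 points need at least 2 more sets (each remaining set adds at most 3) — so at least 3 sets are needed, and 3 is optimal.

3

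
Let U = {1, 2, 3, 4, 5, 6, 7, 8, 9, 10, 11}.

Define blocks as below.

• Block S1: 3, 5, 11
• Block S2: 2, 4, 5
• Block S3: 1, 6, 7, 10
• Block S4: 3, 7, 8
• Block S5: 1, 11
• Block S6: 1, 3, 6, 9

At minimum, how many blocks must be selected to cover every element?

5

S2 and S3 and S4 and S5 and S6 together: S2 ∪ S3 ∪ S4 ∪ S5 ∪ S6 = {1, 2, 3, 4, 5, 6, 7, 8, 9, 10, 11} — every element is covered.
No 4 of the 6 blocks cover everything (all 15 combinations miss at least one element), so 5 is optimal.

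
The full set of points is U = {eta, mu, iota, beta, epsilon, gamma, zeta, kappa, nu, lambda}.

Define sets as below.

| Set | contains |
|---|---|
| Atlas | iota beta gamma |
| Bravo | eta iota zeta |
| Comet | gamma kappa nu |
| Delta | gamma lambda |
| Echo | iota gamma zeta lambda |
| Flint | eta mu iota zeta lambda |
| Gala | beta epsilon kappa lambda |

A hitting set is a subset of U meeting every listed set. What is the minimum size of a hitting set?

The 3 points {iota, epsilon, gamma} hit every set.
No choice of 2 points meets every set, so 3 is the minimum.

3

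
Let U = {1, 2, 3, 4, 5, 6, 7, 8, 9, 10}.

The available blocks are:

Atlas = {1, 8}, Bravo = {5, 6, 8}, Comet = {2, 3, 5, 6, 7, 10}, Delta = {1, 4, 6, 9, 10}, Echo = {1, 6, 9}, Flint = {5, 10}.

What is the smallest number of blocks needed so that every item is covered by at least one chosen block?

Atlas, Comet, and Delta cover everything between them: the union {1, 2, 3, 4, 5, 6, 7, 8, 9, 10} is all of U.
Only Comet contains 2, so Comet is forced; the remaining 4 items need at least 2 more blocks (each remaining block adds at most 3) — so at least 3 blocks are needed, and 3 is optimal.

3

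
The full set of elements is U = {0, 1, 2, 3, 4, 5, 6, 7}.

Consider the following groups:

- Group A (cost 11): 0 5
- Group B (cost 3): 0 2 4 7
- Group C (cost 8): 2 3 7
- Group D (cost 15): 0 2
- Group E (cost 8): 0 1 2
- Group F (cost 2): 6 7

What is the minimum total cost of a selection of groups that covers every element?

32

A, B, C, E, F together cover every element (A ∪ B ∪ C ∪ E ∪ F = {0, 1, 2, 3, 4, 5, 6, 7}); total cost 11 + 3 + 8 + 8 + 2 = 32.
No covering selection has total cost below 32.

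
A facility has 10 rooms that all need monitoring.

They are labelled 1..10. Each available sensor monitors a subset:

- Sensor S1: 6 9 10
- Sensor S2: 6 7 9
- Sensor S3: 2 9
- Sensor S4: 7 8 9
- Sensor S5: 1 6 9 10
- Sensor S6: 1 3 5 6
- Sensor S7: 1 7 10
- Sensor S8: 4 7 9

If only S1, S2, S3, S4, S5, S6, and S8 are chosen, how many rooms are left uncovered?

0

Union of S1, S2, S3, S4, S5, S6, S8 = {1, 2, 3, 4, 5, 6, 7, 8, 9, 10} — that's every room, so 0 are uncovered.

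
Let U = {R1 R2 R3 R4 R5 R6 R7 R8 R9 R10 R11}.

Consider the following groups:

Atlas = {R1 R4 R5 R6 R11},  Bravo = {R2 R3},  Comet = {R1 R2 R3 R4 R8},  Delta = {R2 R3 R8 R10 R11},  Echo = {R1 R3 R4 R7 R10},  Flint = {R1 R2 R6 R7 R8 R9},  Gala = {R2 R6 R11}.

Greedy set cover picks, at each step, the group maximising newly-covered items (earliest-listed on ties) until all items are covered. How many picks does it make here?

3

Greedy: pick Flint (covers 6 new) → pick Atlas (covers 3 new) → pick Delta (covers 2 new). Total picks: 3.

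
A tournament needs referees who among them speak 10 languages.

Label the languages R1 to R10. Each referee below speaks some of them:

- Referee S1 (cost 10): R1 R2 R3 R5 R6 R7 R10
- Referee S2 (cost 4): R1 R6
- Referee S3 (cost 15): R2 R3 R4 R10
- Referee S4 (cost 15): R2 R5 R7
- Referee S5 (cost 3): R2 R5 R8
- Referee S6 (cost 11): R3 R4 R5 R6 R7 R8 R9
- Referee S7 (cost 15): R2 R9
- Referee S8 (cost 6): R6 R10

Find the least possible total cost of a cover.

S1, S6 together cover every language (S1 ∪ S6 = {R1, R2, R3, R4, R5, R6, R7, R8, R9, R10}); total cost 10 + 11 = 21.
The greedy pick S5, S1, S6 costs 24; no covering selection beats 21.

21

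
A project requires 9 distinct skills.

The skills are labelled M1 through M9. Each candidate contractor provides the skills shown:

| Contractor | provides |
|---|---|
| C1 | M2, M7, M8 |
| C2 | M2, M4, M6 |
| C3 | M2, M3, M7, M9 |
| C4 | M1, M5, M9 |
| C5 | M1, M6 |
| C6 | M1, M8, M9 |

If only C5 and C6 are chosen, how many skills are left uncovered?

5

Union of C5, C6 = {M1, M6, M8, M9}.
Not covered: M2, M3, M4, M5, M7 — 5 skills.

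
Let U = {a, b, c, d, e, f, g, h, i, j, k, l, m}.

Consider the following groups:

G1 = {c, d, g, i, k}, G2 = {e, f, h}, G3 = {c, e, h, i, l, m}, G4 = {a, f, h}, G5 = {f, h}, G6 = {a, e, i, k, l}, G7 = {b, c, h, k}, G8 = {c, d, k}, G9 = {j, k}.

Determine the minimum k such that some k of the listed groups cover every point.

5

Take {G1, G3, G4, G7, G9}. Their union is {a, b, c, d, e, f, g, h, i, j, k, l, m}, which is all 13 points.
No 4 of the 9 groups cover everything (all 126 combinations miss at least one point), so 5 is optimal.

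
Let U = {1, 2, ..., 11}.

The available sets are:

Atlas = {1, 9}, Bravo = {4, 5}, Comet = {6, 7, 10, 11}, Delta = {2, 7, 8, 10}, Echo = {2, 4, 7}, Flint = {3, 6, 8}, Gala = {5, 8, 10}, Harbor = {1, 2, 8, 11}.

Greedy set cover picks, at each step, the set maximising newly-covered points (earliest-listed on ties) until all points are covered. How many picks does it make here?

Greedy: pick Comet (covers 4 new) → pick Harbor (covers 3 new) → pick Bravo (covers 2 new) → pick Atlas (covers 1 new) → pick Flint (covers 1 new). Total picks: 5.

5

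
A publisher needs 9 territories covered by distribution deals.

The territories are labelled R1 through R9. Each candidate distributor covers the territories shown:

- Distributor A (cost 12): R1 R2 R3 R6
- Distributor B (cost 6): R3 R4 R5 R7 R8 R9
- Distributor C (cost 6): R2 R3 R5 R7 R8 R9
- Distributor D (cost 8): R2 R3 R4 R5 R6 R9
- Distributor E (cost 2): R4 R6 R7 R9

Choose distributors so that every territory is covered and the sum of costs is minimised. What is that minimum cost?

A, B together cover every territory (A ∪ B = {R1, R2, R3, R4, R5, R6, R7, R8, R9}); total cost 12 + 6 = 18.
The greedy pick E, C, A costs 20; no covering selection beats 18.

18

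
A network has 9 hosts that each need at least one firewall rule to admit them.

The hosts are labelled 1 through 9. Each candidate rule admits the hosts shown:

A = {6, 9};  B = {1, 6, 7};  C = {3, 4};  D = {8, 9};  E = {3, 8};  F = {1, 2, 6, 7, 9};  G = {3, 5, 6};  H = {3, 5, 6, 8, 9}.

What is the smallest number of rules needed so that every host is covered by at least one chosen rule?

Take {C, F, H}. Their union is {1, 2, 3, 4, 5, 6, 7, 8, 9}, which is all 9 hosts.
Only F contains 2, so F is forced; the remaining 4 hosts need at least 2 more rules (each remaining rule adds at most 3) — so at least 3 rules are needed, and 3 is optimal.

3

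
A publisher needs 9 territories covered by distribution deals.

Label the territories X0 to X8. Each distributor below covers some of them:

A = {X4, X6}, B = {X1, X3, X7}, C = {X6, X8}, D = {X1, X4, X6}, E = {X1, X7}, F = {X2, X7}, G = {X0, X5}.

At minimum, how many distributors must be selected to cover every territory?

A and B and C and F and G together: A ∪ B ∪ C ∪ F ∪ G = {X0, X1, X2, X3, X4, X5, X6, X7, X8} — every territory is covered.
No 4 of the 7 distributors cover everything (all 35 combinations miss at least one territory), so 5 is optimal.

5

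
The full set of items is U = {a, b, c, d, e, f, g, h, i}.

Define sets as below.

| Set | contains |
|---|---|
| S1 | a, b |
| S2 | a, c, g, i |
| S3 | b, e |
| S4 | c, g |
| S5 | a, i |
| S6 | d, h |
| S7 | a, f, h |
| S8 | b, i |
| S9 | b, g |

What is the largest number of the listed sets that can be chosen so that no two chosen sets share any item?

S3, S4, S5, S6 are pairwise disjoint (S3={b,e}; S4={c,g}; S5={a,i}; S6={d,h}).
Every remaining set overlaps one of these, and no 5 of the listed sets are pairwise disjoint, so 4 is the maximum.

4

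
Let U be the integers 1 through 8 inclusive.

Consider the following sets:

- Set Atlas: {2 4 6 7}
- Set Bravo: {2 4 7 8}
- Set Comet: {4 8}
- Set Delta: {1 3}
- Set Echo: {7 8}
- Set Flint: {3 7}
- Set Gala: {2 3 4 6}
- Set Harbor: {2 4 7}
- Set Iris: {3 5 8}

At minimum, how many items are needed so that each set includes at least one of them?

3

Take H = {3, 4, 8}. Each listed set contains at least one of these, so H is a hitting set of size 3.
No choice of 2 items meets every set, so 3 is the minimum.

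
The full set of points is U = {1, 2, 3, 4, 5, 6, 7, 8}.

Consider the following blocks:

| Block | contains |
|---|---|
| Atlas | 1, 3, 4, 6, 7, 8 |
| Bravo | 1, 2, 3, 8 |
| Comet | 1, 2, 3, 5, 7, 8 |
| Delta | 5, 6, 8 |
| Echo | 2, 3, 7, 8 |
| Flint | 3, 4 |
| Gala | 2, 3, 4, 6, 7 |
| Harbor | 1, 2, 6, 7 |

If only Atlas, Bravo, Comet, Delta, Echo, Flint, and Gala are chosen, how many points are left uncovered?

0

Union of Atlas, Bravo, Comet, Delta, Echo, Flint, Gala = {1, 2, 3, 4, 5, 6, 7, 8} — that's every point, so 0 are uncovered.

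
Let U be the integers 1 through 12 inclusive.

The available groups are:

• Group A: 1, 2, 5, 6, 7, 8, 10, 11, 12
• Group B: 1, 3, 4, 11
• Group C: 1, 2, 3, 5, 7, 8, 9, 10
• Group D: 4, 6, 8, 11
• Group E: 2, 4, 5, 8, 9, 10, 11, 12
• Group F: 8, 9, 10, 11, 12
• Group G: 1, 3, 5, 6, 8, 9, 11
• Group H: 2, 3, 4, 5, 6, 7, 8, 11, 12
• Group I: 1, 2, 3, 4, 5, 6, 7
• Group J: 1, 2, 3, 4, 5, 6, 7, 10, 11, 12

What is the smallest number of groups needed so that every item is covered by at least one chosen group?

Take {C, J}. Their union is {1, 2, 3, 4, 5, 6, 7, 8, 9, 10, 11, 12}, which is all 12 items.
No single group has all 12 items (the largest, J, has 10), so 2 is optimal.

2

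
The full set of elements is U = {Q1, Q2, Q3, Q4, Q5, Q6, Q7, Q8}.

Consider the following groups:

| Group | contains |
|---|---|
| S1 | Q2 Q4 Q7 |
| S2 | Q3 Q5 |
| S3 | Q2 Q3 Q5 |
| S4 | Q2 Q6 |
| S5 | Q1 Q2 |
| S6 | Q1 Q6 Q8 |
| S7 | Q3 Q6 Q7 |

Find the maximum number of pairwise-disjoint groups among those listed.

S1, S2, S6 are pairwise disjoint (S1={Q2,Q4,Q7}; S2={Q3,Q5}; S6={Q1,Q6,Q8}).
Every remaining group overlaps one of these, and no 4 of the listed groups are pairwise disjoint, so 3 is the maximum.

3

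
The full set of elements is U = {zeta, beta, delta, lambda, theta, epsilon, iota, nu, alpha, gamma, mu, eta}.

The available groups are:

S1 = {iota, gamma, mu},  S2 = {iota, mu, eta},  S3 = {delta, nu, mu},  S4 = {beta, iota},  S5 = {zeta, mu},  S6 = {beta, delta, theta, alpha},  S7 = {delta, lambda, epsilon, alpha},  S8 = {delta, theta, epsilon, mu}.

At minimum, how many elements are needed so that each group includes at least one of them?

3

The 3 elements {beta, alpha, mu} hit every group.
The groups S4, S5, S7 are pairwise disjoint, so any hitting set needs a separate element for each — at least 3. Hence 3 is optimal.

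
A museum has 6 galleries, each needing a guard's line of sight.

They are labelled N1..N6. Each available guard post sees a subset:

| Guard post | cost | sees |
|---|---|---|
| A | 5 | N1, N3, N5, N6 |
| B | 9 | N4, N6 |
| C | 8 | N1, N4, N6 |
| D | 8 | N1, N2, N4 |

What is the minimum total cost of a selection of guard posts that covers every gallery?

13

A, D together cover every gallery (A ∪ D = {N1, N2, N3, N4, N5, N6}); total cost 5 + 8 = 13.
No covering selection has total cost below 13.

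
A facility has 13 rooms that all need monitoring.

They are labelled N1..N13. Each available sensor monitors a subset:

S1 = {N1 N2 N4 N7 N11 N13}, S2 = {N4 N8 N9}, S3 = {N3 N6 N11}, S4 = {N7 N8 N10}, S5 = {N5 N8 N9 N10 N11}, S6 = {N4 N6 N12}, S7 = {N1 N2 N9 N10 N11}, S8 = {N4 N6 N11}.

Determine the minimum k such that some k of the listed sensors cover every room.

Take {S1, S3, S5, S6}. Their union is {N1, N2, N3, N4, N5, N6, N7, N8, N9, N10, N11, N12, N13}, which is all 13 rooms.
No 3 of the 8 sensors cover everything (all 56 combinations miss at least one room), so 4 is optimal.

4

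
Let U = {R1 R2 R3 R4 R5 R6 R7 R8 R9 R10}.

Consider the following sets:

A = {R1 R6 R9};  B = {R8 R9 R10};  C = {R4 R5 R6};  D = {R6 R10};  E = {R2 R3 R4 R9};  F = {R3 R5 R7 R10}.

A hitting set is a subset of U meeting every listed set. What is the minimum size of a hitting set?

3

The 3 elements {R6, R7, R9} hit every set.
No choice of 2 elements meets every set, so 3 is the minimum.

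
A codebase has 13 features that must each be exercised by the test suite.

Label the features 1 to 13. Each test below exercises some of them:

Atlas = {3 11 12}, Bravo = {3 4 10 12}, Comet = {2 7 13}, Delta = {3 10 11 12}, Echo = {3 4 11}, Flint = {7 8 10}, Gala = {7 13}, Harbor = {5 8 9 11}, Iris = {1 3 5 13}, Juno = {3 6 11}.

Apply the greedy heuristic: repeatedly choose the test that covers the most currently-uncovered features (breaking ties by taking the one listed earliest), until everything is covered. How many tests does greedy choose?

Greedy: pick Bravo (covers 4 new) → pick Harbor (covers 4 new) → pick Comet (covers 3 new) → pick Iris (covers 1 new) → pick Juno (covers 1 new). Total picks: 5.

5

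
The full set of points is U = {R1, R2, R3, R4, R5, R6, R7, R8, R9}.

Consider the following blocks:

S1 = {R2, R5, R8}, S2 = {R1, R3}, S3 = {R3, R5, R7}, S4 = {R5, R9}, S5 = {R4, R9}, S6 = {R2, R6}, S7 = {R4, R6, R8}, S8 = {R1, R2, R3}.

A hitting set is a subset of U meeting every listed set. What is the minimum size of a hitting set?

4

H = {R1, R4, R5, R6} meets every block (each contains at least one member of H), and |H| = 4.
No choice of 3 points meets every block, so 4 is the minimum.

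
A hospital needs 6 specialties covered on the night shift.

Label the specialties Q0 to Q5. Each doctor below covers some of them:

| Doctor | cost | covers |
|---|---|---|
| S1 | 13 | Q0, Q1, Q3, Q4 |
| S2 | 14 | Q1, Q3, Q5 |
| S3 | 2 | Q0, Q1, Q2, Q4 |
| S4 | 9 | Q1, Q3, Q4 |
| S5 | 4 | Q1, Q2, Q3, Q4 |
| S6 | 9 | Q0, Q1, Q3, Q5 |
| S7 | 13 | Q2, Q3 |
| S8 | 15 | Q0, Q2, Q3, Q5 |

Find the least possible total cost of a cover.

11

S3, S6 together cover every specialty (S3 ∪ S6 = {Q0, Q1, Q2, Q3, Q4, Q5}); total cost 2 + 9 = 11.
The greedy pick S3, S5, S6 costs 15; no covering selection beats 11.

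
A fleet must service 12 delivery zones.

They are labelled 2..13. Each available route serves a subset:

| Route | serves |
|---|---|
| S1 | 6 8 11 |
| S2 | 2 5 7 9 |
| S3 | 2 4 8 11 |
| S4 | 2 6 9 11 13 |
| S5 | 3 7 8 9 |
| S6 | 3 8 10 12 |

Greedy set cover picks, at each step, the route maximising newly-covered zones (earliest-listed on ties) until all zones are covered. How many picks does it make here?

Greedy: pick S4 (covers 5 new) → pick S6 (covers 4 new) → pick S2 (covers 2 new) → pick S3 (covers 1 new). Total picks: 4.

4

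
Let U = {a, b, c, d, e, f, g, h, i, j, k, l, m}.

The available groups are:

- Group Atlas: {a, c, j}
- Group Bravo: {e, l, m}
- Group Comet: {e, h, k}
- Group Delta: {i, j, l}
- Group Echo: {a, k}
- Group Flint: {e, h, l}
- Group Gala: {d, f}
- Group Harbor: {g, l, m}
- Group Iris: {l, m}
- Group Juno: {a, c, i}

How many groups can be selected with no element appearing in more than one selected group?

4

Comet, Gala, Iris, Juno are pairwise disjoint (Comet={e,h,k}; Gala={d,f}; Iris={l,m}; Juno={a,c,i}).
Every remaining group overlaps one of these, and no 5 of the listed groups are pairwise disjoint, so 4 is the maximum.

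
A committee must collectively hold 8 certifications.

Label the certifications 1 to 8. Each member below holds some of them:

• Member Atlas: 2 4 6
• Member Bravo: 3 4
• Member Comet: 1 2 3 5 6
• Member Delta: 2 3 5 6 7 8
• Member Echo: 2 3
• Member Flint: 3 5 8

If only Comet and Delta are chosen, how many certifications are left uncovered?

Union of Comet, Delta = {1, 2, 3, 5, 6, 7, 8}.
Not covered: 4 — 1 certification.

1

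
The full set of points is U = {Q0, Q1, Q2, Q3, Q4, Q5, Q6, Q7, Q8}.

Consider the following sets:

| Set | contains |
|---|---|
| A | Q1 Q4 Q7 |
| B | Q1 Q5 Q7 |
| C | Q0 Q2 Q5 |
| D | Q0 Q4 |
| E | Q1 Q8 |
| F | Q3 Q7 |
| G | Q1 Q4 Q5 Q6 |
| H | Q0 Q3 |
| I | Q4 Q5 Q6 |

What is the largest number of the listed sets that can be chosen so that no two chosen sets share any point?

3

C, E, F are pairwise disjoint (C={Q0,Q2,Q5}; E={Q1,Q8}; F={Q3,Q7}).
Every remaining set overlaps one of these, and no 4 of the listed sets are pairwise disjoint, so 3 is the maximum.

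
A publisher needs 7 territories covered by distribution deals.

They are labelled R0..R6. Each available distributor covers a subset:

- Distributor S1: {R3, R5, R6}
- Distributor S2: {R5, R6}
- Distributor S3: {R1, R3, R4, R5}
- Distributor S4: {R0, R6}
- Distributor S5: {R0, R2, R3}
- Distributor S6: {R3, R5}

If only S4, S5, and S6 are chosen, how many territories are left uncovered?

2

Union of S4, S5, S6 = {R0, R2, R3, R5, R6}.
Not covered: R1, R4 — 2 territories.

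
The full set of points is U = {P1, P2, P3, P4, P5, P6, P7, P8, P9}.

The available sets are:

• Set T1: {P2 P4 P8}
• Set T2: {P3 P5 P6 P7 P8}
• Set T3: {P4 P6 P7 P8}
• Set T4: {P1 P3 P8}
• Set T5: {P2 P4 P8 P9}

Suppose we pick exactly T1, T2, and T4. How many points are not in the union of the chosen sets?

Union of T1, T2, T4 = {P1, P2, P3, P4, P5, P6, P7, P8}.
Not covered: P9 — 1 point.

1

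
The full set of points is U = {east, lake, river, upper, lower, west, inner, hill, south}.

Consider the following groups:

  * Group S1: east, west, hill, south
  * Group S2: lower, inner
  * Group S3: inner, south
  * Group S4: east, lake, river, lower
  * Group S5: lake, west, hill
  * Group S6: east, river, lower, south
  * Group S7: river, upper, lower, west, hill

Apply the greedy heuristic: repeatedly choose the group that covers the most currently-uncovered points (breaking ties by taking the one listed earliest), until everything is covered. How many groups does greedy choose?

Greedy: pick S7 (covers 5 new) → pick S1 (covers 2 new) → pick S2 (covers 1 new) → pick S4 (covers 1 new). Total picks: 4.
(The true minimum cover uses only 3 groups, so greedy is not optimal here.)

4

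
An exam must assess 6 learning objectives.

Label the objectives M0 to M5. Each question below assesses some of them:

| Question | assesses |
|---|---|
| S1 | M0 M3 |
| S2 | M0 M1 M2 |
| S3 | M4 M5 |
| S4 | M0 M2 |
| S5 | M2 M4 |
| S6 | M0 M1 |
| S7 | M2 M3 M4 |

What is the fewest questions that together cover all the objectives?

Take {S2, S3, S7}. Their union is {M0, M1, M2, M3, M4, M5}, which is all 6 objectives.
Only S3 contains M5, so S3 is forced; the remaining 4 objectives need at least 2 more questions (each remaining question adds at most 3) — so at least 3 questions are needed, and 3 is optimal.

3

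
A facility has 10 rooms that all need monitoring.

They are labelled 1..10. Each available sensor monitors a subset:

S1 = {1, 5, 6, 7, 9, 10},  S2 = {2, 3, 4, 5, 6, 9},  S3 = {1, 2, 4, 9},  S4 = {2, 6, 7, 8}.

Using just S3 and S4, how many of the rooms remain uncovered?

Union of S3, S4 = {1, 2, 4, 6, 7, 8, 9}.
Not covered: 3, 5, 10 — 3 rooms.

3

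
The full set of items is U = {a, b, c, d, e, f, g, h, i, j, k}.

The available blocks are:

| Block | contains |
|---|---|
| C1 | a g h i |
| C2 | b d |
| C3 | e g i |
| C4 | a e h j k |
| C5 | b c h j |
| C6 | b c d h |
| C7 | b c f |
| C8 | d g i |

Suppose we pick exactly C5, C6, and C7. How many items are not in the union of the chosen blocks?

5

Union of C5, C6, C7 = {b, c, d, f, h, j}.
Not covered: a, e, g, i, k — 5 items.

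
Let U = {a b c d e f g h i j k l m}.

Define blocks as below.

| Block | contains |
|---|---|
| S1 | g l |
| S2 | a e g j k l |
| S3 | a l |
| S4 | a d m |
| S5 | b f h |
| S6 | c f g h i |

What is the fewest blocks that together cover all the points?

4

S2 and S4 and S5 and S6 together: S2 ∪ S4 ∪ S5 ∪ S6 = {a, b, c, d, e, f, g, h, i, j, k, l, m} — every point is covered.
No 3 of the 6 blocks cover everything (all 20 combinations miss at least one point), so 4 is optimal.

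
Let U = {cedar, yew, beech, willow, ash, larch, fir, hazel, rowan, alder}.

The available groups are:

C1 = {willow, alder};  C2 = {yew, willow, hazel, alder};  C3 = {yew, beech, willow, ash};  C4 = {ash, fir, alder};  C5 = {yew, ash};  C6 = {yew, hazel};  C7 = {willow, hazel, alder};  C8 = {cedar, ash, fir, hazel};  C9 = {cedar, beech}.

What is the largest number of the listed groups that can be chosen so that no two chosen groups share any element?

3

C1, C6, C9 are pairwise disjoint (C1={willow,alder}; C6={yew,hazel}; C9={cedar,beech}).
Every remaining group overlaps one of these, and no 4 of the listed groups are pairwise disjoint, so 3 is the maximum.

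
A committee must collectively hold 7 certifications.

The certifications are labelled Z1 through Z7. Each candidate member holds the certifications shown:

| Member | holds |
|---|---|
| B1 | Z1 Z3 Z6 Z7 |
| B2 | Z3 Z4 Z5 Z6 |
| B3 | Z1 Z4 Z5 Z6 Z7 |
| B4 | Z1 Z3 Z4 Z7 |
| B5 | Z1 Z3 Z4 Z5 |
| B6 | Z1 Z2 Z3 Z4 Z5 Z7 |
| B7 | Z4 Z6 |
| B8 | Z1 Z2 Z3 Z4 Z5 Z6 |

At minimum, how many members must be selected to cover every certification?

2

B6 and B8 together: B6 ∪ B8 = {Z1, Z2, Z3, Z4, Z5, Z6, Z7} — every certification is covered.
No single member has all 7 certifications (the largest, B6, has 6), so 2 is optimal.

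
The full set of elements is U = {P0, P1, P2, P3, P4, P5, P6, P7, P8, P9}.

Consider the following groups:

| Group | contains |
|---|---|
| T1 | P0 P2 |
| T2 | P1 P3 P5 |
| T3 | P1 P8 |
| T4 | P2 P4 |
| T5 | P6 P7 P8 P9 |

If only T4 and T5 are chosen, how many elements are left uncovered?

Union of T4, T5 = {P2, P4, P6, P7, P8, P9}.
Not covered: P0, P1, P3, P5 — 4 elements.

4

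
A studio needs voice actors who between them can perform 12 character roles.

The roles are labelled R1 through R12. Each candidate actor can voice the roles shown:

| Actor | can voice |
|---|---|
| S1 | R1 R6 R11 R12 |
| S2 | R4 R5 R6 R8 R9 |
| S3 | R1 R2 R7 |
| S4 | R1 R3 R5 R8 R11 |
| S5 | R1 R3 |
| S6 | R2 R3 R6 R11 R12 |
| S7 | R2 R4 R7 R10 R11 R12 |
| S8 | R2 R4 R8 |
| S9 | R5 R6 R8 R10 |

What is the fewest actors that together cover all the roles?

3

S2 and S4 and S7 together: S2 ∪ S4 ∪ S7 = {R1, R2, R3, R4, R5, R6, R7, R8, R9, R10, R11, R12} — every role is covered.
Only S2 contains R9, so S2 is forced; the remaining 7 roles need at least 2 more actors (each remaining actor adds at most 5) — so at least 3 actors are needed, and 3 is optimal.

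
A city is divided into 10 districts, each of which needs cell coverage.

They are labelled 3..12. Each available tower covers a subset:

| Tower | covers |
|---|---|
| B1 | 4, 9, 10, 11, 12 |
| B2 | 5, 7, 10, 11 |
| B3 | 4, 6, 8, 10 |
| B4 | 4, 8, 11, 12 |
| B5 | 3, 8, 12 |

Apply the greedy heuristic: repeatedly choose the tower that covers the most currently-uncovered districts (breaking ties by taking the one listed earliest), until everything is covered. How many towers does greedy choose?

Greedy: pick B1 (covers 5 new) → pick B2 (covers 2 new) → pick B3 (covers 2 new) → pick B5 (covers 1 new). Total picks: 4.

4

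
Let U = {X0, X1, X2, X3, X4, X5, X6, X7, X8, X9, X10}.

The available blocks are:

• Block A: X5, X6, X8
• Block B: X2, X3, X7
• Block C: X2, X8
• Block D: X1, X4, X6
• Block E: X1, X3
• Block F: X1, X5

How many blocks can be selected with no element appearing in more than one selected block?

2

A, B are pairwise disjoint (A={X5,X6,X8}; B={X2,X3,X7}).
Every remaining block overlaps one of these, and no 3 of the listed blocks are pairwise disjoint, so 2 is the maximum.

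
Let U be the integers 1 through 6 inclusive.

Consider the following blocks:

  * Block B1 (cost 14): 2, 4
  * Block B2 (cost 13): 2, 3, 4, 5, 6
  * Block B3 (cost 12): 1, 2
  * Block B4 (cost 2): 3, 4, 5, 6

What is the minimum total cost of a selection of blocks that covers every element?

B3, B4 together cover every element (B3 ∪ B4 = {1, 2, 3, 4, 5, 6}); total cost 12 + 2 = 14.
No covering selection has total cost below 14.

14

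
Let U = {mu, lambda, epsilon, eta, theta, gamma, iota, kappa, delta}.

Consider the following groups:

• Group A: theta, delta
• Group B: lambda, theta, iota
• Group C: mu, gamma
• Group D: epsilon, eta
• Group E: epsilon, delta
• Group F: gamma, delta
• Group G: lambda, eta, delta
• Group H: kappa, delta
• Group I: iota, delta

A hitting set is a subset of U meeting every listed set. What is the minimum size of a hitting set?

4

The 4 points {mu, epsilon, theta, delta} hit every group.
The groups B, C, D, H are pairwise disjoint, so any hitting set needs a separate point for each — at least 4. Hence 4 is optimal.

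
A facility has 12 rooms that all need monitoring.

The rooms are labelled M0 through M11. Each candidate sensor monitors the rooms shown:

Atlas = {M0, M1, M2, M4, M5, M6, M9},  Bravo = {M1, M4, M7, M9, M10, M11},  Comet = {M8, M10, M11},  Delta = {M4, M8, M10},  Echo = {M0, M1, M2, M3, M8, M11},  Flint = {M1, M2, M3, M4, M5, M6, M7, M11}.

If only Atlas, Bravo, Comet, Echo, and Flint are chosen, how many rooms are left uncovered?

Union of Atlas, Bravo, Comet, Echo, Flint = {M0, M1, M2, M3, M4, M5, M6, M7, M8, M9, M10, M11} — that's every room, so 0 are uncovered.

0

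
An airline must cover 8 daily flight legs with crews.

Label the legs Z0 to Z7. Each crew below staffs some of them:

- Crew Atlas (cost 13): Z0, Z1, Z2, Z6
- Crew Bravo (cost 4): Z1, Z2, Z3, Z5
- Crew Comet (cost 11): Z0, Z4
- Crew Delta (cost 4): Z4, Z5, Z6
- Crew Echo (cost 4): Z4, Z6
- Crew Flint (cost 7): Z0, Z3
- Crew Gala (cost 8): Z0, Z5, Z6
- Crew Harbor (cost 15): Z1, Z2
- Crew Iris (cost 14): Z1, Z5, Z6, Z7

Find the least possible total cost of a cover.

29

Bravo, Echo, Flint, Iris together cover every leg (Bravo ∪ Echo ∪ Flint ∪ Iris = {Z0, Z1, Z2, Z3, Z4, Z5, Z6, Z7}); total cost 4 + 4 + 7 + 14 = 29.
No covering selection has total cost below 29.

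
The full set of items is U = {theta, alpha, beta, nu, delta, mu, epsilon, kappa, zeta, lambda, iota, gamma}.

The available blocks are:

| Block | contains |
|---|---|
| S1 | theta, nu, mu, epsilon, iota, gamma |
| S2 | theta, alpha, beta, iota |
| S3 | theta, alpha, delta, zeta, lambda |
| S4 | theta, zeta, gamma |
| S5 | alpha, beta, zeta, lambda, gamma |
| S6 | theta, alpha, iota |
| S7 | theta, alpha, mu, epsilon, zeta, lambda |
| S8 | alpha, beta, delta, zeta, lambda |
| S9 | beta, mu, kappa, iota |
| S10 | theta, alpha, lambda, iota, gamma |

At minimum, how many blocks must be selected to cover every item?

S1, S8, and S9 cover everything between them: the union {theta, alpha, beta, nu, delta, mu, epsilon, kappa, zeta, lambda, iota, gamma} is all of U.
Only S1 contains nu, so S1 is forced; the remaining 6 items need at least 2 more blocks (each remaining block adds at most 5) — so at least 3 blocks are needed, and 3 is optimal.

3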